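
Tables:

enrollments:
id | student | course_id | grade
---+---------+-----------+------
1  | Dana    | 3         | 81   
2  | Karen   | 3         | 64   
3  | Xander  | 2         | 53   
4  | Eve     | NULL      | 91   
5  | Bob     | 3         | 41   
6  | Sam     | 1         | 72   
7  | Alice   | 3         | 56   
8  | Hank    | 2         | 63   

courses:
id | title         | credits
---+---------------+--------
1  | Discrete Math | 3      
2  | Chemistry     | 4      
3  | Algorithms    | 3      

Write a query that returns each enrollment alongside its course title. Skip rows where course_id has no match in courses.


INNER JOIN keeps only enrollments rows whose course_id matches an id in courses. Walk through each enrollment:
  - enrollment 1 (Dana): course_id=3 -> matches Algorithms
  - enrollment 2 (Karen): course_id=3 -> matches Algorithms
  - enrollment 3 (Xander): course_id=2 -> matches Chemistry
  - enrollment 4 (Eve): course_id=NULL, no match -> dropped
  - enrollment 5 (Bob): course_id=3 -> matches Algorithms
  - enrollment 6 (Sam): course_id=1 -> matches Discrete Math
  - enrollment 7 (Alice): course_id=3 -> matches Algorithms
  - enrollment 8 (Hank): course_id=2 -> matches Chemistry
So 1 of 8 rows is dropped.

SQL:
SELECT a.student, b.title AS course
FROM enrollments a
INNER JOIN courses b ON a.course_id = b.id

Result:
student | course       
--------+--------------
Dana    | Algorithms   
Karen   | Algorithms   
Xander  | Chemistry    
Bob     | Algorithms   
Sam     | Discrete Math
Alice   | Algorithms   
Hank    | Chemistry    


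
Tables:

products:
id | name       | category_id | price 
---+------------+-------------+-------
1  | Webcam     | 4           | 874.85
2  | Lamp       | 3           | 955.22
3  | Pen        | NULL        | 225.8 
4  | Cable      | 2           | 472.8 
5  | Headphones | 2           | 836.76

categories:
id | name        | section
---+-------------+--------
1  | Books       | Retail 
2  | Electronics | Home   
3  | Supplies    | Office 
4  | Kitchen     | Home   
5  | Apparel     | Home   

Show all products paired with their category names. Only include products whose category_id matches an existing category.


INNER JOIN keeps only products rows whose category_id matches an id in categories. Walk through each product:
  - product 1 (Webcam): category_id=4 -> matches Kitchen
  - product 2 (Lamp): category_id=3 -> matches Supplies
  - product 3 (Pen): category_id=NULL, no match -> dropped
  - product 4 (Cable): category_id=2 -> matches Electronics
  - product 5 (Headphones): category_id=2 -> matches Electronics
So 1 of 5 rows is dropped.

SQL:
SELECT a.name, b.name AS category
FROM products a
INNER JOIN categories b ON a.category_id = b.id

Result:
name       | category   
-----------+------------
Webcam     | Kitchen    
Lamp       | Supplies   
Cable      | Electronics
Headphones | Electronics


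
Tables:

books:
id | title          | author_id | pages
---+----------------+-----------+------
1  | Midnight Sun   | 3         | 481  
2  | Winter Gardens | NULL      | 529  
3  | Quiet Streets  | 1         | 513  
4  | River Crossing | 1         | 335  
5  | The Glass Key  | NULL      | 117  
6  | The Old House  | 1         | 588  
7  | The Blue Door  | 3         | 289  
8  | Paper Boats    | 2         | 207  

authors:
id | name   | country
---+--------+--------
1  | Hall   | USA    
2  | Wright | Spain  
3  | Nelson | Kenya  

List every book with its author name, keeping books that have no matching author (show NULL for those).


LEFT JOIN keeps every row from books (the left table); where author_id has no match in authors, the author columns become NULL. Walk through each book:
  - book 1 (Midnight Sun): author_id=3 -> matches Nelson
  - book 2 (Winter Gardens): author_id=NULL, no match -> kept with NULL
  - book 3 (Quiet Streets): author_id=1 -> matches Hall
  - book 4 (River Crossing): author_id=1 -> matches Hall
  - book 5 (The Glass Key): author_id=NULL, no match -> kept with NULL
  - book 6 (The Old House): author_id=1 -> matches Hall
  - book 7 (The Blue Door): author_id=3 -> matches Nelson
  - book 8 (Paper Boats): author_id=2 -> matches Wright
All 8 rows appear; 2 have NULL author.

SQL:
SELECT a.title, b.name AS author
FROM books a
LEFT JOIN authors b ON a.author_id = b.id

Result:
title          | author
---------------+-------
Midnight Sun   | Nelson
Winter Gardens | NULL  
Quiet Streets  | Hall  
River Crossing | Hall  
The Glass Key  | NULL  
The Old House  | Hall  
The Blue Door  | Nelson
Paper Boats    | Wright


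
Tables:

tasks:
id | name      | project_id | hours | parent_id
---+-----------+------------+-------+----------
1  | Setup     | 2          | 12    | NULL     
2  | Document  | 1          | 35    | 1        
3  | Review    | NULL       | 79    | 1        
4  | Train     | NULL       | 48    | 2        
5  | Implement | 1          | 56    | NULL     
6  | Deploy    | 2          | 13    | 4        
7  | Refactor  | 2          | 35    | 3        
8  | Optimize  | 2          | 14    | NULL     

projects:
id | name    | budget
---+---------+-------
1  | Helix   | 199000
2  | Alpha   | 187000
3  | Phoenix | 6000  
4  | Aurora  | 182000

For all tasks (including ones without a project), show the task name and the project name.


LEFT JOIN keeps every row from tasks (the left table); where project_id has no match in projects, the project columns become NULL. Walk through each task:
  - task 1 (Setup): project_id=2 -> matches Alpha
  - task 2 (Document): project_id=1 -> matches Helix
  - task 3 (Review): project_id=NULL, no match -> kept with NULL
  - task 4 (Train): project_id=NULL, no match -> kept with NULL
  - task 5 (Implement): project_id=1 -> matches Helix
  - task 6 (Deploy): project_id=2 -> matches Alpha
  - task 7 (Refactor): project_id=2 -> matches Alpha
  - task 8 (Optimize): project_id=2 -> matches Alpha
All 8 rows appear; 2 have NULL project.

SQL:
SELECT a.name, b.name AS project
FROM tasks a
LEFT JOIN projects b ON a.project_id = b.id

Result:
name      | project
----------+--------
Setup     | Alpha  
Document  | Helix  
Review    | NULL   
Train     | NULL   
Implement | Helix  
Deploy    | Alpha  
Refactor  | Alpha  
Optimize  | Alpha  


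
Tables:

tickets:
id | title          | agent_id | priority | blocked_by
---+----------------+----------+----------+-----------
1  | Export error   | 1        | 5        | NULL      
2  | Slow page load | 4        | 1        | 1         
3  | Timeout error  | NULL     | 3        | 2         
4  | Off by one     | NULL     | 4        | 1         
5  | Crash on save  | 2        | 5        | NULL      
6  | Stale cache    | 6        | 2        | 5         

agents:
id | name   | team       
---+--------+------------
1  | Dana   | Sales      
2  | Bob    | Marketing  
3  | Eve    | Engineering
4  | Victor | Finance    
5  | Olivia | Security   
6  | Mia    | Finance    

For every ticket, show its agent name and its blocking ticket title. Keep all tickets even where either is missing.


Two LEFT JOINs from the same base table tickets: one to agents via agent_id, one to tickets itself via blocked_by. Both are LEFT so every ticket is preserved.
Match against agents:
  - ticket 1 (Export error): agent_id=1 -> matches Dana
  - ticket 2 (Slow page load): agent_id=4 -> matches Victor
  - ticket 3 (Timeout error): agent_id=NULL, no match -> kept with NULL
  - ticket 4 (Off by one): agent_id=NULL, no match -> kept with NULL
  - ticket 5 (Crash on save): agent_id=2 -> matches Bob
  - ticket 6 (Stale cache): agent_id=6 -> matches Mia
Match against tickets (self):
  - ticket 1 (Export error): blocked_by=NULL -> NULL
  - ticket 2 (Slow page load): blocked_by=1 -> Export error
  - ticket 3 (Timeout error): blocked_by=2 -> Slow page load
  - ticket 4 (Off by one): blocked_by=1 -> Export error
  - ticket 5 (Crash on save): blocked_by=NULL -> NULL
  - ticket 6 (Stale cache): blocked_by=5 -> Crash on save

SQL:
SELECT a.title, b.name AS agent, c.title AS blocked_by
FROM tickets a
LEFT JOIN agents b ON a.agent_id = b.id
LEFT JOIN tickets c ON a.blocked_by = c.id

Result:
title          | agent  | blocked_by    
---------------+--------+---------------
Export error   | Dana   | NULL          
Slow page load | Victor | Export error  
Timeout error  | NULL   | Slow page load
Off by one     | NULL   | Export error  
Crash on save  | Bob    | NULL          
Stale cache    | Mia    | Crash on save 


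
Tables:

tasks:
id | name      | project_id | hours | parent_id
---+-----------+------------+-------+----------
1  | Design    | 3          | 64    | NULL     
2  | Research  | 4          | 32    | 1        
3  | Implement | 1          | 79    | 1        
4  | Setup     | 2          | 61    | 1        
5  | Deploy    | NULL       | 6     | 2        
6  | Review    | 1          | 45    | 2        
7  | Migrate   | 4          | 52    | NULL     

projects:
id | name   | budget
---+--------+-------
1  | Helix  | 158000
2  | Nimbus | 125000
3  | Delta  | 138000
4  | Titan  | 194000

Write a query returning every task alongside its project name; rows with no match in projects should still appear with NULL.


LEFT JOIN keeps every row from tasks (the left table); where project_id has no match in projects, the project columns become NULL. Walk through each task:
  - task 1 (Design): project_id=3 -> matches Delta
  - task 2 (Research): project_id=4 -> matches Titan
  - task 3 (Implement): project_id=1 -> matches Helix
  - task 4 (Setup): project_id=2 -> matches Nimbus
  - task 5 (Deploy): project_id=NULL, no match -> kept with NULL
  - task 6 (Review): project_id=1 -> matches Helix
  - task 7 (Migrate): project_id=4 -> matches Titan
All 7 rows appear; 1 has NULL project.

SQL:
SELECT a.name, b.name AS project
FROM tasks a
LEFT JOIN projects b ON a.project_id = b.id

Result:
name      | project
----------+--------
Design    | Delta  
Research  | Titan  
Implement | Helix  
Setup     | Nimbus 
Deploy    | NULL   
Review    | Helix  
Migrate   | Titan  


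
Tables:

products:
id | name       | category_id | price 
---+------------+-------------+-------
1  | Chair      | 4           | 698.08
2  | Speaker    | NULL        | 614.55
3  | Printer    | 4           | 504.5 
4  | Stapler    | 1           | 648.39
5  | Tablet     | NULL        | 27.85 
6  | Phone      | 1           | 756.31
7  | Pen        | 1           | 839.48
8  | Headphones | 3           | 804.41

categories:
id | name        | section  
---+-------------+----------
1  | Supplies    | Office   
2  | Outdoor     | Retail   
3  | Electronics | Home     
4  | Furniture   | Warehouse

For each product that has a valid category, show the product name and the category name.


INNER JOIN keeps only products rows whose category_id matches an id in categories. Walk through each product:
  - product 1 (Chair): category_id=4 -> matches Furniture
  - product 2 (Speaker): category_id=NULL, no match -> dropped
  - product 3 (Printer): category_id=4 -> matches Furniture
  - product 4 (Stapler): category_id=1 -> matches Supplies
  - product 5 (Tablet): category_id=NULL, no match -> dropped
  - product 6 (Phone): category_id=1 -> matches Supplies
  - product 7 (Pen): category_id=1 -> matches Supplies
  - product 8 (Headphones): category_id=3 -> matches Electronics
So 2 of 8 rows are dropped.

SQL:
SELECT a.name, b.name AS category
FROM products a
INNER JOIN categories b ON a.category_id = b.id

Result:
name       | category   
-----------+------------
Chair      | Furniture  
Printer    | Furniture  
Stapler    | Supplies   
Phone      | Supplies   
Pen        | Supplies   
Headphones | Electronics


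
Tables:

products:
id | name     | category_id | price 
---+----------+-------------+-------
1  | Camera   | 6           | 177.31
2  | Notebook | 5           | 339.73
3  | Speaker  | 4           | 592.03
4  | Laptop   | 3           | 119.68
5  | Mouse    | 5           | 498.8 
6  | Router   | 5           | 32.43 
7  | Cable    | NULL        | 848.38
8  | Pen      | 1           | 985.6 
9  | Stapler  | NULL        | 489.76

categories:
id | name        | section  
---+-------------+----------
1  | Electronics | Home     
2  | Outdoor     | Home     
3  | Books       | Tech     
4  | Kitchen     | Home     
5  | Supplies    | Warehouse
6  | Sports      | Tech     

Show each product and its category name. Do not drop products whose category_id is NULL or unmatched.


LEFT JOIN keeps every row from products (the left table); where category_id has no match in categories, the category columns become NULL. Walk through each product:
  - product 1 (Camera): category_id=6 -> matches Sports
  - product 2 (Notebook): category_id=5 -> matches Supplies
  - product 3 (Speaker): category_id=4 -> matches Kitchen
  - product 4 (Laptop): category_id=3 -> matches Books
  - product 5 (Mouse): category_id=5 -> matches Supplies
  - product 6 (Router): category_id=5 -> matches Supplies
  - product 7 (Cable): category_id=NULL, no match -> kept with NULL
  - product 8 (Pen): category_id=1 -> matches Electronics
  - product 9 (Stapler): category_id=NULL, no match -> kept with NULL
All 9 rows appear; 2 have NULL category.

SQL:
SELECT a.name, b.name AS category
FROM products a
LEFT JOIN categories b ON a.category_id = b.id

Result:
name     | category   
---------+------------
Camera   | Sports     
Notebook | Supplies   
Speaker  | Kitchen    
Laptop   | Books      
Mouse    | Supplies   
Router   | Supplies   
Cable    | NULL       
Pen      | Electronics
Stapler  | NULL       


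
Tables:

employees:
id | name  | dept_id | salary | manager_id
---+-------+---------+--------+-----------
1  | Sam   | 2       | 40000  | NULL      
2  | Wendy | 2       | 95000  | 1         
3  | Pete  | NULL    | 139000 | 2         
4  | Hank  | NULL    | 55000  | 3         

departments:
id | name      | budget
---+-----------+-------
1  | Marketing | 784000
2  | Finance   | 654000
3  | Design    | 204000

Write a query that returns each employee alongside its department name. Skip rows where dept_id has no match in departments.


INNER JOIN keeps only employees rows whose dept_id matches an id in departments. Walk through each employee:
  - employee 1 (Sam): dept_id=2 -> matches Finance
  - employee 2 (Wendy): dept_id=2 -> matches Finance
  - employee 3 (Pete): dept_id=NULL, no match -> dropped
  - employee 4 (Hank): dept_id=NULL, no match -> dropped
So 2 of 4 rows are dropped.

SQL:
SELECT a.name, b.name AS department
FROM employees a
INNER JOIN departments b ON a.dept_id = b.id

Result:
name  | department
------+-----------
Sam   | Finance   
Wendy | Finance   


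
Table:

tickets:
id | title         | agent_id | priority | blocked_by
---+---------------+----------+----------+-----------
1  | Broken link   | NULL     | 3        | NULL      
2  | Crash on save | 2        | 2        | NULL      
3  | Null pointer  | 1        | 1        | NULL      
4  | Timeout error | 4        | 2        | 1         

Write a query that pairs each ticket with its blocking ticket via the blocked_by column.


This is a self-join: tickets is joined to a second copy of itself, matching each row's blocked_by to another row's id. Use LEFT JOIN so rows with blocked_by=NULL are kept.
  - ticket 1 (Broken link): blocked_by=NULL -> NULL
  - ticket 2 (Crash on save): blocked_by=NULL -> NULL
  - ticket 3 (Null pointer): blocked_by=NULL -> NULL
  - ticket 4 (Timeout error): blocked_by=1 -> Broken link

SQL:
SELECT a.title AS item, b.title AS blocked_by
FROM tickets a
LEFT JOIN tickets b ON a.blocked_by = b.id

Result:
item          | blocked_by 
--------------+------------
Broken link   | NULL       
Crash on save | NULL       
Null pointer  | NULL       
Timeout error | Broken link


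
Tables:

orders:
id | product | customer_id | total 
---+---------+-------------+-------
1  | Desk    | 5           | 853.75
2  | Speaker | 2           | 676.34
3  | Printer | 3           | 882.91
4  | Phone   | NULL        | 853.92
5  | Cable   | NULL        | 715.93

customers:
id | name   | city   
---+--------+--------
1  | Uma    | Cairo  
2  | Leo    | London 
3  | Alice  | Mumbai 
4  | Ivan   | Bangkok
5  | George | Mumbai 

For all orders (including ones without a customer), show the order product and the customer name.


LEFT JOIN keeps every row from orders (the left table); where customer_id has no match in customers, the customer columns become NULL. Walk through each order:
  - order 1 (Desk): customer_id=5 -> matches George
  - order 2 (Speaker): customer_id=2 -> matches Leo
  - order 3 (Printer): customer_id=3 -> matches Alice
  - order 4 (Phone): customer_id=NULL, no match -> kept with NULL
  - order 5 (Cable): customer_id=NULL, no match -> kept with NULL
All 5 rows appear; 2 have NULL customer.

SQL:
SELECT a.product, b.name AS customer
FROM orders a
LEFT JOIN customers b ON a.customer_id = b.id

Result:
product | customer
--------+---------
Desk    | George  
Speaker | Leo     
Printer | Alice   
Phone   | NULL    
Cable   | NULL    


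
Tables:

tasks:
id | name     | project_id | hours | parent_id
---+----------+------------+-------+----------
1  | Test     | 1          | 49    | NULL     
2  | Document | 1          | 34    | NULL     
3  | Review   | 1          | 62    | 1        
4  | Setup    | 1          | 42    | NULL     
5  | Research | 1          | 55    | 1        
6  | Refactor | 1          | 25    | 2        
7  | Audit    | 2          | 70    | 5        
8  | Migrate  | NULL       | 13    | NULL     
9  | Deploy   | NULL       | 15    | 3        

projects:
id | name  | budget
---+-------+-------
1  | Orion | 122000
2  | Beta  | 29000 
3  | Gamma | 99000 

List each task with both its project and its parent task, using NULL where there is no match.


Two LEFT JOINs from the same base table tasks: one to projects via project_id, one to tasks itself via parent_id. Both are LEFT so every task is preserved.
Match against projects:
  - task 1 (Test): project_id=1 -> matches Orion
  - task 2 (Document): project_id=1 -> matches Orion
  - task 3 (Review): project_id=1 -> matches Orion
  - task 4 (Setup): project_id=1 -> matches Orion
  - task 5 (Research): project_id=1 -> matches Orion
  - task 6 (Refactor): project_id=1 -> matches Orion
  - task 7 (Audit): project_id=2 -> matches Beta
  - task 8 (Migrate): project_id=NULL, no match -> kept with NULL
  - task 9 (Deploy): project_id=NULL, no match -> kept with NULL
Match against tasks (self):
  - task 1 (Test): parent_id=NULL -> NULL
  - task 2 (Document): parent_id=NULL -> NULL
  - task 3 (Review): parent_id=1 -> Test
  - task 4 (Setup): parent_id=NULL -> NULL
  - task 5 (Research): parent_id=1 -> Test
  - task 6 (Refactor): parent_id=2 -> Document
  - task 7 (Audit): parent_id=5 -> Research
  - task 8 (Migrate): parent_id=NULL -> NULL
  - task 9 (Deploy): parent_id=3 -> Review

SQL:
SELECT a.name, b.name AS project, c.name AS parent
FROM tasks a
LEFT JOIN projects b ON a.project_id = b.id
LEFT JOIN tasks c ON a.parent_id = c.id

Result:
name     | project | parent  
---------+---------+---------
Test     | Orion   | NULL    
Document | Orion   | NULL    
Review   | Orion   | Test    
Setup    | Orion   | NULL    
Research | Orion   | Test    
Refactor | Orion   | Document
Audit    | Beta    | Research
Migrate  | NULL    | NULL    
Deploy   | NULL    | Review  


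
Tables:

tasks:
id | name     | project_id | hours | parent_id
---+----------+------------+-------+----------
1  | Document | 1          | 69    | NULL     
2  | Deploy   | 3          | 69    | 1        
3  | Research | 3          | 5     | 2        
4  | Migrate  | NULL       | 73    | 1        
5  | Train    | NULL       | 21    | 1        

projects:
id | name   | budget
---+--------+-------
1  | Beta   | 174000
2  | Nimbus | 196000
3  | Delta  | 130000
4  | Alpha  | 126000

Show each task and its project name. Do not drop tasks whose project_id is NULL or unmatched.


LEFT JOIN keeps every row from tasks (the left table); where project_id has no match in projects, the project columns become NULL. Walk through each task:
  - task 1 (Document): project_id=1 -> matches Beta
  - task 2 (Deploy): project_id=3 -> matches Delta
  - task 3 (Research): project_id=3 -> matches Delta
  - task 4 (Migrate): project_id=NULL, no match -> kept with NULL
  - task 5 (Train): project_id=NULL, no match -> kept with NULL
All 5 rows appear; 2 have NULL project.

SQL:
SELECT a.name, b.name AS project
FROM tasks a
LEFT JOIN projects b ON a.project_id = b.id

Result:
name     | project
---------+--------
Document | Beta   
Deploy   | Delta  
Research | Delta  
Migrate  | NULL   
Train    | NULL   


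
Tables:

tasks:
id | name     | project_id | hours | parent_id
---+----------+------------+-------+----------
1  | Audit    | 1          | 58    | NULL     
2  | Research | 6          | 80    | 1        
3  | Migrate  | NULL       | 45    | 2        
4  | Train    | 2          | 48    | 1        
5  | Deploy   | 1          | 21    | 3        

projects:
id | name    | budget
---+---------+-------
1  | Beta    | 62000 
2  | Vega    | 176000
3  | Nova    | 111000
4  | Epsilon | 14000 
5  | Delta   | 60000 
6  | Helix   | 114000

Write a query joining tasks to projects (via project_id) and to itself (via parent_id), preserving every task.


Two LEFT JOINs from the same base table tasks: one to projects via project_id, one to tasks itself via parent_id. Both are LEFT so every task is preserved.
Match against projects:
  - task 1 (Audit): project_id=1 -> matches Beta
  - task 2 (Research): project_id=6 -> matches Helix
  - task 3 (Migrate): project_id=NULL, no match -> kept with NULL
  - task 4 (Train): project_id=2 -> matches Vega
  - task 5 (Deploy): project_id=1 -> matches Beta
Match against tasks (self):
  - task 1 (Audit): parent_id=NULL -> NULL
  - task 2 (Research): parent_id=1 -> Audit
  - task 3 (Migrate): parent_id=2 -> Research
  - task 4 (Train): parent_id=1 -> Audit
  - task 5 (Deploy): parent_id=3 -> Migrate

SQL:
SELECT a.name, b.name AS project, c.name AS parent
FROM tasks a
LEFT JOIN projects b ON a.project_id = b.id
LEFT JOIN tasks c ON a.parent_id = c.id

Result:
name     | project | parent  
---------+---------+---------
Audit    | Beta    | NULL    
Research | Helix   | Audit   
Migrate  | NULL    | Research
Train    | Vega    | Audit   
Deploy   | Beta    | Migrate 


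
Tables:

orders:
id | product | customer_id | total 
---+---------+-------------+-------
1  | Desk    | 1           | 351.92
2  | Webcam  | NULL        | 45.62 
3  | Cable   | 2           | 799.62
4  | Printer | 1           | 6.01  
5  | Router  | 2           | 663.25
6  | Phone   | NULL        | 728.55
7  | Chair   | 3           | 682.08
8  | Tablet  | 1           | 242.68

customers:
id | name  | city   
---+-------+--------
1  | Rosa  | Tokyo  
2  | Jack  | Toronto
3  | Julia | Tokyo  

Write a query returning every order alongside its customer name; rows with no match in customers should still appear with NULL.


LEFT JOIN keeps every row from orders (the left table); where customer_id has no match in customers, the customer columns become NULL. Walk through each order:
  - order 1 (Desk): customer_id=1 -> matches Rosa
  - order 2 (Webcam): customer_id=NULL, no match -> kept with NULL
  - order 3 (Cable): customer_id=2 -> matches Jack
  - order 4 (Printer): customer_id=1 -> matches Rosa
  - order 5 (Router): customer_id=2 -> matches Jack
  - order 6 (Phone): customer_id=NULL, no match -> kept with NULL
  - order 7 (Chair): customer_id=3 -> matches Julia
  - order 8 (Tablet): customer_id=1 -> matches Rosa
All 8 rows appear; 2 have NULL customer.

SQL:
SELECT a.product, b.name AS customer
FROM orders a
LEFT JOIN customers b ON a.customer_id = b.id

Result:
product | customer
--------+---------
Desk    | Rosa    
Webcam  | NULL    
Cable   | Jack    
Printer | Rosa    
Router  | Jack    
Phone   | NULL    
Chair   | Julia   
Tablet  | Rosa    


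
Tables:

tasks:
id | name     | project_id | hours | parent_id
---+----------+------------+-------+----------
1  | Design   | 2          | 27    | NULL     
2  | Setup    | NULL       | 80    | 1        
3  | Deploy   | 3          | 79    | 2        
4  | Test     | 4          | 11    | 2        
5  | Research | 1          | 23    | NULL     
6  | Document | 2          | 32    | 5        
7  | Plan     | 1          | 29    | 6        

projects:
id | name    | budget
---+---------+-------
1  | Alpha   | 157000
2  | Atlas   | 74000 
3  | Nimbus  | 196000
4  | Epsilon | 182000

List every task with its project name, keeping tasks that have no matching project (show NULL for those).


LEFT JOIN keeps every row from tasks (the left table); where project_id has no match in projects, the project columns become NULL. Walk through each task:
  - task 1 (Design): project_id=2 -> matches Atlas
  - task 2 (Setup): project_id=NULL, no match -> kept with NULL
  - task 3 (Deploy): project_id=3 -> matches Nimbus
  - task 4 (Test): project_id=4 -> matches Epsilon
  - task 5 (Research): project_id=1 -> matches Alpha
  - task 6 (Document): project_id=2 -> matches Atlas
  - task 7 (Plan): project_id=1 -> matches Alpha
All 7 rows appear; 1 has NULL project.

SQL:
SELECT a.name, b.name AS project
FROM tasks a
LEFT JOIN projects b ON a.project_id = b.id

Result:
name     | project
---------+--------
Design   | Atlas  
Setup    | NULL   
Deploy   | Nimbus 
Test     | Epsilon
Research | Alpha  
Document | Atlas  
Plan     | Alpha  


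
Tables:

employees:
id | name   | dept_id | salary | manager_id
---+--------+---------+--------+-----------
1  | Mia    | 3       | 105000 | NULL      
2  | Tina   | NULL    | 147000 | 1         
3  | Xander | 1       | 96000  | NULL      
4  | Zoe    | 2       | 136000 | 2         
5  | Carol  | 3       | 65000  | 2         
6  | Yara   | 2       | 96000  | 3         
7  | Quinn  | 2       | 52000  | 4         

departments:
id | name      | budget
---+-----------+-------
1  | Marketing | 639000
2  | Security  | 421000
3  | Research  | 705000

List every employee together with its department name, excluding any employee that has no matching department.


INNER JOIN keeps only employees rows whose dept_id matches an id in departments. Walk through each employee:
  - employee 1 (Mia): dept_id=3 -> matches Research
  - employee 2 (Tina): dept_id=NULL, no match -> dropped
  - employee 3 (Xander): dept_id=1 -> matches Marketing
  - employee 4 (Zoe): dept_id=2 -> matches Security
  - employee 5 (Carol): dept_id=3 -> matches Research
  - employee 6 (Yara): dept_id=2 -> matches Security
  - employee 7 (Quinn): dept_id=2 -> matches Security
So 1 of 7 rows is dropped.

SQL:
SELECT a.name, b.name AS department
FROM employees a
INNER JOIN departments b ON a.dept_id = b.id

Result:
name   | department
-------+-----------
Mia    | Research  
Xander | Marketing 
Zoe    | Security  
Carol  | Research  
Yara   | Security  
Quinn  | Security  


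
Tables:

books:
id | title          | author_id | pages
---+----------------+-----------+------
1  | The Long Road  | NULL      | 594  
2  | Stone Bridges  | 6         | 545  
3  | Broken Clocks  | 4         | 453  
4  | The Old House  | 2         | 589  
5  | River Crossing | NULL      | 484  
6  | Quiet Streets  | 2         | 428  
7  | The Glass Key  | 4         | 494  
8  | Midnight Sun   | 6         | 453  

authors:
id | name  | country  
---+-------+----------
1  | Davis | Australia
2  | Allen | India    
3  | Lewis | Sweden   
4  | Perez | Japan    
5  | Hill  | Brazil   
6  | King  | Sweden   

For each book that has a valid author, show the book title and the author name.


INNER JOIN keeps only books rows whose author_id matches an id in authors. Walk through each book:
  - book 1 (The Long Road): author_id=NULL, no match -> dropped
  - book 2 (Stone Bridges): author_id=6 -> matches King
  - book 3 (Broken Clocks): author_id=4 -> matches Perez
  - book 4 (The Old House): author_id=2 -> matches Allen
  - book 5 (River Crossing): author_id=NULL, no match -> dropped
  - book 6 (Quiet Streets): author_id=2 -> matches Allen
  - book 7 (The Glass Key): author_id=4 -> matches Perez
  - book 8 (Midnight Sun): author_id=6 -> matches King
So 2 of 8 rows are dropped.

SQL:
SELECT a.title, b.name AS author
FROM books a
INNER JOIN authors b ON a.author_id = b.id

Result:
title         | author
--------------+-------
Stone Bridges | King  
Broken Clocks | Perez 
The Old House | Allen 
Quiet Streets | Allen 
The Glass Key | Perez 
Midnight Sun  | King  


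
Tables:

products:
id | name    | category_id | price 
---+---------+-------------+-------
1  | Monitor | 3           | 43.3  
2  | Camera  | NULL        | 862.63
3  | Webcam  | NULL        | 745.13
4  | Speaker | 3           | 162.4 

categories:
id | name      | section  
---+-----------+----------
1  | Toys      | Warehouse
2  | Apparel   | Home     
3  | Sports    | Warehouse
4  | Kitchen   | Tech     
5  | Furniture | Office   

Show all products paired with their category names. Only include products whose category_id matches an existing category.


INNER JOIN keeps only products rows whose category_id matches an id in categories. Walk through each product:
  - product 1 (Monitor): category_id=3 -> matches Sports
  - product 2 (Camera): category_id=NULL, no match -> dropped
  - product 3 (Webcam): category_id=NULL, no match -> dropped
  - product 4 (Speaker): category_id=3 -> matches Sports
So 2 of 4 rows are dropped.

SQL:
SELECT a.name, b.name AS category
FROM products a
INNER JOIN categories b ON a.category_id = b.id

Result:
name    | category
--------+---------
Monitor | Sports  
Speaker | Sports  


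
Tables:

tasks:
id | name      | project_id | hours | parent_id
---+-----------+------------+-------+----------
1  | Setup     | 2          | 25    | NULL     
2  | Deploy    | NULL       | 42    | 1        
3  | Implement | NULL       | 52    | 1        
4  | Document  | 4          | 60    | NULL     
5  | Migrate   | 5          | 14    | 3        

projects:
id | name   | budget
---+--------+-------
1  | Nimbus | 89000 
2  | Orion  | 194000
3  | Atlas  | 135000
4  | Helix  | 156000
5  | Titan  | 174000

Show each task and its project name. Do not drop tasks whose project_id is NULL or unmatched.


LEFT JOIN keeps every row from tasks (the left table); where project_id has no match in projects, the project columns become NULL. Walk through each task:
  - task 1 (Setup): project_id=2 -> matches Orion
  - task 2 (Deploy): project_id=NULL, no match -> kept with NULL
  - task 3 (Implement): project_id=NULL, no match -> kept with NULL
  - task 4 (Document): project_id=4 -> matches Helix
  - task 5 (Migrate): project_id=5 -> matches Titan
All 5 rows appear; 2 have NULL project.

SQL:
SELECT a.name, b.name AS project
FROM tasks a
LEFT JOIN projects b ON a.project_id = b.id

Result:
name      | project
----------+--------
Setup     | Orion  
Deploy    | NULL   
Implement | NULL   
Document  | Helix  
Migrate   | Titan  


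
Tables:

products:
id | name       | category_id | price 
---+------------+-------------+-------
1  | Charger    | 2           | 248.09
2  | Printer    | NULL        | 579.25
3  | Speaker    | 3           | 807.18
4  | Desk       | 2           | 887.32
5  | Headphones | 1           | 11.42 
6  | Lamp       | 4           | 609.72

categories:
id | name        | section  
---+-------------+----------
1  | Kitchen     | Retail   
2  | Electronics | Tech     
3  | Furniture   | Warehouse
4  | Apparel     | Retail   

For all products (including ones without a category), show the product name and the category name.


LEFT JOIN keeps every row from products (the left table); where category_id has no match in categories, the category columns become NULL. Walk through each product:
  - product 1 (Charger): category_id=2 -> matches Electronics
  - product 2 (Printer): category_id=NULL, no match -> kept with NULL
  - product 3 (Speaker): category_id=3 -> matches Furniture
  - product 4 (Desk): category_id=2 -> matches Electronics
  - product 5 (Headphones): category_id=1 -> matches Kitchen
  - product 6 (Lamp): category_id=4 -> matches Apparel
All 6 rows appear; 1 has NULL category.

SQL:
SELECT a.name, b.name AS category
FROM products a
LEFT JOIN categories b ON a.category_id = b.id

Result:
name       | category   
-----------+------------
Charger    | Electronics
Printer    | NULL       
Speaker    | Furniture  
Desk       | Electronics
Headphones | Kitchen    
Lamp       | Apparel    


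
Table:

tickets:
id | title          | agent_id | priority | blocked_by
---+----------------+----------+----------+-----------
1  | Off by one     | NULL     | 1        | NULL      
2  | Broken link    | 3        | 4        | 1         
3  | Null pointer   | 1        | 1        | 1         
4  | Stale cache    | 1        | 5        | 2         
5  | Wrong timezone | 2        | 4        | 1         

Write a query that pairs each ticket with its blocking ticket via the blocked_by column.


This is a self-join: tickets is joined to a second copy of itself, matching each row's blocked_by to another row's id. Use LEFT JOIN so rows with blocked_by=NULL are kept.
  - ticket 1 (Off by one): blocked_by=NULL -> NULL
  - ticket 2 (Broken link): blocked_by=1 -> Off by one
  - ticket 3 (Null pointer): blocked_by=1 -> Off by one
  - ticket 4 (Stale cache): blocked_by=2 -> Broken link
  - ticket 5 (Wrong timezone): blocked_by=1 -> Off by one

SQL:
SELECT a.title AS item, b.title AS blocked_by
FROM tickets a
LEFT JOIN tickets b ON a.blocked_by = b.id

Result:
item           | blocked_by 
---------------+------------
Off by one     | NULL       
Broken link    | Off by one 
Null pointer   | Off by one 
Stale cache    | Broken link
Wrong timezone | Off by one 


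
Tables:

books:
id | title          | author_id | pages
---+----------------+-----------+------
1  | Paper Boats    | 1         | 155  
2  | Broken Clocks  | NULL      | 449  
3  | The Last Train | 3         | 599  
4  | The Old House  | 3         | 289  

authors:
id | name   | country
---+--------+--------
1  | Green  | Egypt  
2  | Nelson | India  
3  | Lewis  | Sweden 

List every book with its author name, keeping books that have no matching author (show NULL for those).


LEFT JOIN keeps every row from books (the left table); where author_id has no match in authors, the author columns become NULL. Walk through each book:
  - book 1 (Paper Boats): author_id=1 -> matches Green
  - book 2 (Broken Clocks): author_id=NULL, no match -> kept with NULL
  - book 3 (The Last Train): author_id=3 -> matches Lewis
  - book 4 (The Old House): author_id=3 -> matches Lewis
All 4 rows appear; 1 has NULL author.

SQL:
SELECT a.title, b.name AS author
FROM books a
LEFT JOIN authors b ON a.author_id = b.id

Result:
title          | author
---------------+-------
Paper Boats    | Green 
Broken Clocks  | NULL  
The Last Train | Lewis 
The Old House  | Lewis 


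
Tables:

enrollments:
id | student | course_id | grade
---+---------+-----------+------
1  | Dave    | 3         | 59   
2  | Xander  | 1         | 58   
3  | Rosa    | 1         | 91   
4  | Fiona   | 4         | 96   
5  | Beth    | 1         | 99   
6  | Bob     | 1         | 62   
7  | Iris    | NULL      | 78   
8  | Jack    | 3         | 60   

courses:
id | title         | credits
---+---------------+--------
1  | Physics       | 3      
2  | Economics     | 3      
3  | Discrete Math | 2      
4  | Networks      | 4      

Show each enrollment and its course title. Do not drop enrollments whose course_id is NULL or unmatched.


LEFT JOIN keeps every row from enrollments (the left table); where course_id has no match in courses, the course columns become NULL. Walk through each enrollment:
  - enrollment 1 (Dave): course_id=3 -> matches Discrete Math
  - enrollment 2 (Xander): course_id=1 -> matches Physics
  - enrollment 3 (Rosa): course_id=1 -> matches Physics
  - enrollment 4 (Fiona): course_id=4 -> matches Networks
  - enrollment 5 (Beth): course_id=1 -> matches Physics
  - enrollment 6 (Bob): course_id=1 -> matches Physics
  - enrollment 7 (Iris): course_id=NULL, no match -> kept with NULL
  - enrollment 8 (Jack): course_id=3 -> matches Discrete Math
All 8 rows appear; 1 has NULL course.

SQL:
SELECT a.student, b.title AS course
FROM enrollments a
LEFT JOIN courses b ON a.course_id = b.id

Result:
student | course       
--------+--------------
Dave    | Discrete Math
Xander  | Physics      
Rosa    | Physics      
Fiona   | Networks     
Beth    | Physics      
Bob     | Physics      
Iris    | NULL         
Jack    | Discrete Math


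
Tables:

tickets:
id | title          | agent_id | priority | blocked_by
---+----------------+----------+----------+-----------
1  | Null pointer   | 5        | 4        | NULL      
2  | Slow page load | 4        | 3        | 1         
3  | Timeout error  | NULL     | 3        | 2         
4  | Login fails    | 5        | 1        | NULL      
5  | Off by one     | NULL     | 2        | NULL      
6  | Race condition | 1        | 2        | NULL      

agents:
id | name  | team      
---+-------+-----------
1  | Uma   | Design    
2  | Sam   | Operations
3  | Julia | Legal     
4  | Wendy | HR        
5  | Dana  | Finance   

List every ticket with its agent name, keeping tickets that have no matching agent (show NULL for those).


LEFT JOIN keeps every row from tickets (the left table); where agent_id has no match in agents, the agent columns become NULL. Walk through each ticket:
  - ticket 1 (Null pointer): agent_id=5 -> matches Dana
  - ticket 2 (Slow page load): agent_id=4 -> matches Wendy
  - ticket 3 (Timeout error): agent_id=NULL, no match -> kept with NULL
  - ticket 4 (Login fails): agent_id=5 -> matches Dana
  - ticket 5 (Off by one): agent_id=NULL, no match -> kept with NULL
  - ticket 6 (Race condition): agent_id=1 -> matches Uma
All 6 rows appear; 2 have NULL agent.

SQL:
SELECT a.title, b.name AS agent
FROM tickets a
LEFT JOIN agents b ON a.agent_id = b.id

Result:
title          | agent
---------------+------
Null pointer   | Dana 
Slow page load | Wendy
Timeout error  | NULL 
Login fails    | Dana 
Off by one     | NULL 
Race condition | Uma  


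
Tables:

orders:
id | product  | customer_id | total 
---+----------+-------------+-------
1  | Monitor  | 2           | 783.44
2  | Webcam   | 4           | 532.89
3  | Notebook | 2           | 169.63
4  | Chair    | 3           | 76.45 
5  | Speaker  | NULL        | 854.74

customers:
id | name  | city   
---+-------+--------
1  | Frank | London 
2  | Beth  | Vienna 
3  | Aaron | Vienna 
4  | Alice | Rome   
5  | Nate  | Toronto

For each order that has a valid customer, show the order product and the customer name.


INNER JOIN keeps only orders rows whose customer_id matches an id in customers. Walk through each order:
  - order 1 (Monitor): customer_id=2 -> matches Beth
  - order 2 (Webcam): customer_id=4 -> matches Alice
  - order 3 (Notebook): customer_id=2 -> matches Beth
  - order 4 (Chair): customer_id=3 -> matches Aaron
  - order 5 (Speaker): customer_id=NULL, no match -> dropped
So 1 of 5 rows is dropped.

SQL:
SELECT a.product, b.name AS customer
FROM orders a
INNER JOIN customers b ON a.customer_id = b.id

Result:
product  | customer
---------+---------
Monitor  | Beth    
Webcam   | Alice   
Notebook | Beth    
Chair    | Aaron   


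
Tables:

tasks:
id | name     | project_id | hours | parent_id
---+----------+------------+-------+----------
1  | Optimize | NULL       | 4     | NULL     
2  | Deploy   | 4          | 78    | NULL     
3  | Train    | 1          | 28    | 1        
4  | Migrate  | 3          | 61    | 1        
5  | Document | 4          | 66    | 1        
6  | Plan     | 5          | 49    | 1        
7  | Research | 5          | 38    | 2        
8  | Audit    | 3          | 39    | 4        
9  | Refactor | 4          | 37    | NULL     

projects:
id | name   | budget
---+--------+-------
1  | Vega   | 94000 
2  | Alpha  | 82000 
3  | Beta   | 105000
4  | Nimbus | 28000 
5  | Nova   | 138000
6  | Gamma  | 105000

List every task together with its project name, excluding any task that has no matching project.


INNER JOIN keeps only tasks rows whose project_id matches an id in projects. Walk through each task:
  - task 1 (Optimize): project_id=NULL, no match -> dropped
  - task 2 (Deploy): project_id=4 -> matches Nimbus
  - task 3 (Train): project_id=1 -> matches Vega
  - task 4 (Migrate): project_id=3 -> matches Beta
  - task 5 (Document): project_id=4 -> matches Nimbus
  - task 6 (Plan): project_id=5 -> matches Nova
  - task 7 (Research): project_id=5 -> matches Nova
  - task 8 (Audit): project_id=3 -> matches Beta
  - task 9 (Refactor): project_id=4 -> matches Nimbus
So 1 of 9 rows is dropped.

SQL:
SELECT a.name, b.name AS project
FROM tasks a
INNER JOIN projects b ON a.project_id = b.id

Result:
name     | project
---------+--------
Deploy   | Nimbus 
Train    | Vega   
Migrate  | Beta   
Document | Nimbus 
Plan     | Nova   
Research | Nova   
Audit    | Beta   
Refactor | Nimbus 
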